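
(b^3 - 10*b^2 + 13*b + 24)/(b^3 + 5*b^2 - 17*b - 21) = (b - 8)/(b + 7)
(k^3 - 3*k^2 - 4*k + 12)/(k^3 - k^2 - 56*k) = (-k^3 + 3*k^2 + 4*k - 12)/(k*(-k^2 + k + 56))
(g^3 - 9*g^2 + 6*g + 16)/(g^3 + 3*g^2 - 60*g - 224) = (g^2 - g - 2)/(g^2 + 11*g + 28)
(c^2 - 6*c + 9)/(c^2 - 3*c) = (c - 3)/c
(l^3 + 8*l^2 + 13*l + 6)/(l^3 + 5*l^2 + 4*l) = (l^2 + 7*l + 6)/(l*(l + 4))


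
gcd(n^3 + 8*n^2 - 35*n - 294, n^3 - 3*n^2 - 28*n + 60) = n - 6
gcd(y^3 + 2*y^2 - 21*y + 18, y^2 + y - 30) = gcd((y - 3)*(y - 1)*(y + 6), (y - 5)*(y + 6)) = y + 6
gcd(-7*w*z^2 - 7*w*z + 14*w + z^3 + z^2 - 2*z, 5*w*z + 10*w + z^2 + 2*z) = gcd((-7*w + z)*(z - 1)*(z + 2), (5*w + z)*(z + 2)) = z + 2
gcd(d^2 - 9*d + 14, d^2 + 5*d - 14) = d - 2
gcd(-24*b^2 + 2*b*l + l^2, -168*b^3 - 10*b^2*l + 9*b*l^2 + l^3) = 24*b^2 - 2*b*l - l^2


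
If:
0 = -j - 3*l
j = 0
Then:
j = 0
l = 0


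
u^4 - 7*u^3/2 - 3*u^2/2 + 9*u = u*(u - 3)*(u - 2)*(u + 3/2)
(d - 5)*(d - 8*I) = d^2 - 5*d - 8*I*d + 40*I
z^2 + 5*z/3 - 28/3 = (z - 7/3)*(z + 4)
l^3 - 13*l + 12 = (l - 3)*(l - 1)*(l + 4)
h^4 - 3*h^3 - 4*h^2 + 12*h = h*(h - 3)*(h - 2)*(h + 2)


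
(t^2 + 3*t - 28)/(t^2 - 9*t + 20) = (t + 7)/(t - 5)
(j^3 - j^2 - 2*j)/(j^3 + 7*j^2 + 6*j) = (j - 2)/(j + 6)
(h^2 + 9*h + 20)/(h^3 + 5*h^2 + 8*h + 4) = (h^2 + 9*h + 20)/(h^3 + 5*h^2 + 8*h + 4)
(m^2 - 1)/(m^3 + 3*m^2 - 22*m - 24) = (m - 1)/(m^2 + 2*m - 24)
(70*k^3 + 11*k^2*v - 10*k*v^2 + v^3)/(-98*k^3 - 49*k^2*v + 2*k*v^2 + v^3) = (-5*k + v)/(7*k + v)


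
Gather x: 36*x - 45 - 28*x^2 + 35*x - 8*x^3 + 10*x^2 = -8*x^3 - 18*x^2 + 71*x - 45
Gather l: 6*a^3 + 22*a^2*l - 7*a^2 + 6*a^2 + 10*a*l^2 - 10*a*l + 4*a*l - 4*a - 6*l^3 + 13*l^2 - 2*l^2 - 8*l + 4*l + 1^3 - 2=6*a^3 - a^2 - 4*a - 6*l^3 + l^2*(10*a + 11) + l*(22*a^2 - 6*a - 4) - 1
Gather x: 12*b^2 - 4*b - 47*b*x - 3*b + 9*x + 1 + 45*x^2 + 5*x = 12*b^2 - 7*b + 45*x^2 + x*(14 - 47*b) + 1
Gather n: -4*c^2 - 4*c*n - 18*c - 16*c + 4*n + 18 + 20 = -4*c^2 - 34*c + n*(4 - 4*c) + 38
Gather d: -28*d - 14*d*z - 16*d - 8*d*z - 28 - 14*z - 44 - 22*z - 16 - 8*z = d*(-22*z - 44) - 44*z - 88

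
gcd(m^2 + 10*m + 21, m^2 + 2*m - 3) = m + 3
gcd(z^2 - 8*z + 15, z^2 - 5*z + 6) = z - 3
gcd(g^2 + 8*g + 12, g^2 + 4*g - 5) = 1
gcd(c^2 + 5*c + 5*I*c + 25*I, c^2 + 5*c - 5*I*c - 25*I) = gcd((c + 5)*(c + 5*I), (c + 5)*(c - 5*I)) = c + 5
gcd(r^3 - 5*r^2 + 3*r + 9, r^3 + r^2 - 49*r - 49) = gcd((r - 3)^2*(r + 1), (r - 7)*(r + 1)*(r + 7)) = r + 1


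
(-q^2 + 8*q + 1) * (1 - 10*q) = 10*q^3 - 81*q^2 - 2*q + 1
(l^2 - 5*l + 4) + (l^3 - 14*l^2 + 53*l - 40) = l^3 - 13*l^2 + 48*l - 36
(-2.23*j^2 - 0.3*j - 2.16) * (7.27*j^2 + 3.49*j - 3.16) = -16.2121*j^4 - 9.9637*j^3 - 9.7034*j^2 - 6.5904*j + 6.8256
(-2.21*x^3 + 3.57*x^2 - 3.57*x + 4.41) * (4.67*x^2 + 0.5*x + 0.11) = -10.3207*x^5 + 15.5669*x^4 - 15.13*x^3 + 19.2024*x^2 + 1.8123*x + 0.4851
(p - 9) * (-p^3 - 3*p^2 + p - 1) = -p^4 + 6*p^3 + 28*p^2 - 10*p + 9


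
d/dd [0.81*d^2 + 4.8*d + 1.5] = 1.62*d + 4.8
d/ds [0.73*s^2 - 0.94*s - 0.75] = 1.46*s - 0.94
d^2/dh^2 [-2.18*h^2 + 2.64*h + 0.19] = -4.36000000000000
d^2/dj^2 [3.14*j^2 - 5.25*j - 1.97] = 6.28000000000000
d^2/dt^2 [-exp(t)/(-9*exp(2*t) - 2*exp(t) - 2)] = (81*exp(4*t) - 18*exp(3*t) - 108*exp(2*t) - 4*exp(t) + 4)*exp(t)/(729*exp(6*t) + 486*exp(5*t) + 594*exp(4*t) + 224*exp(3*t) + 132*exp(2*t) + 24*exp(t) + 8)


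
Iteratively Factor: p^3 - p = (p + 1)*(p^2 - p) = p*(p + 1)*(p - 1)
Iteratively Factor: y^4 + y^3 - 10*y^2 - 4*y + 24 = (y + 2)*(y^3 - y^2 - 8*y + 12) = (y - 2)*(y + 2)*(y^2 + y - 6) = (y - 2)^2*(y + 2)*(y + 3)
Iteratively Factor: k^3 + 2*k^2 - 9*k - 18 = (k - 3)*(k^2 + 5*k + 6) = (k - 3)*(k + 3)*(k + 2)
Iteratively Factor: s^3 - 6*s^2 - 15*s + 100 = (s - 5)*(s^2 - s - 20) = (s - 5)^2*(s + 4)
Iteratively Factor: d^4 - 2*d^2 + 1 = (d - 1)*(d^3 + d^2 - d - 1) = (d - 1)^2*(d^2 + 2*d + 1) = (d - 1)^2*(d + 1)*(d + 1)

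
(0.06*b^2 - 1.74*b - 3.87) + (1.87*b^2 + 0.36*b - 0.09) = 1.93*b^2 - 1.38*b - 3.96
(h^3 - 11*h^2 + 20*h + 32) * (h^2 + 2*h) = h^5 - 9*h^4 - 2*h^3 + 72*h^2 + 64*h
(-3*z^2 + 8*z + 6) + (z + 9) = -3*z^2 + 9*z + 15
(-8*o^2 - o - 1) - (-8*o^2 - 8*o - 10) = 7*o + 9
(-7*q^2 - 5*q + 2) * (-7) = 49*q^2 + 35*q - 14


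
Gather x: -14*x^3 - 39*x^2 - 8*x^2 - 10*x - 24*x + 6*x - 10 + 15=-14*x^3 - 47*x^2 - 28*x + 5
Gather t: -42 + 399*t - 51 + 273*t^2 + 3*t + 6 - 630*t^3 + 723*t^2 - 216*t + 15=-630*t^3 + 996*t^2 + 186*t - 72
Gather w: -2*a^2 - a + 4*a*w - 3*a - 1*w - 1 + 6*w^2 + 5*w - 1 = -2*a^2 - 4*a + 6*w^2 + w*(4*a + 4) - 2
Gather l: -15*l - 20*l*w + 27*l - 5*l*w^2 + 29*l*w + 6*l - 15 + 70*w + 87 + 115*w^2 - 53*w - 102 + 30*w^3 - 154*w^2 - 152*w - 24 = l*(-5*w^2 + 9*w + 18) + 30*w^3 - 39*w^2 - 135*w - 54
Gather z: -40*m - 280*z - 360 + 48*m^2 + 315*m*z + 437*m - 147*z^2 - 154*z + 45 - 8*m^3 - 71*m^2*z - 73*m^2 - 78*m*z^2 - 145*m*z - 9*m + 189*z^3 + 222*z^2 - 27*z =-8*m^3 - 25*m^2 + 388*m + 189*z^3 + z^2*(75 - 78*m) + z*(-71*m^2 + 170*m - 461) - 315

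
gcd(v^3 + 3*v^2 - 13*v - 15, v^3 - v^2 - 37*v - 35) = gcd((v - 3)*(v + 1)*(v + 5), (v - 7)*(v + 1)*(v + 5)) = v^2 + 6*v + 5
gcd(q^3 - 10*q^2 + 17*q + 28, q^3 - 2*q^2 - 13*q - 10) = q + 1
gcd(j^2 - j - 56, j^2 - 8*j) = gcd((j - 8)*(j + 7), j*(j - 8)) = j - 8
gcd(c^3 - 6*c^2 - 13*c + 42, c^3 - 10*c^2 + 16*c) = c - 2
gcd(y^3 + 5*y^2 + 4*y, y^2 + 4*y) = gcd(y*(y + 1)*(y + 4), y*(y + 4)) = y^2 + 4*y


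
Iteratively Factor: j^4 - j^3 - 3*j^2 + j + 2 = (j - 1)*(j^3 - 3*j - 2) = (j - 1)*(j + 1)*(j^2 - j - 2) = (j - 2)*(j - 1)*(j + 1)*(j + 1)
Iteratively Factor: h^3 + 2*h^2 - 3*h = (h + 3)*(h^2 - h) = h*(h + 3)*(h - 1)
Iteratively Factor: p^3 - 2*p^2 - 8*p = (p - 4)*(p^2 + 2*p) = p*(p - 4)*(p + 2)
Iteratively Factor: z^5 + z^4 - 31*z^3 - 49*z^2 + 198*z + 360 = (z + 4)*(z^4 - 3*z^3 - 19*z^2 + 27*z + 90) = (z + 2)*(z + 4)*(z^3 - 5*z^2 - 9*z + 45) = (z - 3)*(z + 2)*(z + 4)*(z^2 - 2*z - 15) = (z - 5)*(z - 3)*(z + 2)*(z + 4)*(z + 3)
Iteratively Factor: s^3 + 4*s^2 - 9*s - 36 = (s + 3)*(s^2 + s - 12) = (s + 3)*(s + 4)*(s - 3)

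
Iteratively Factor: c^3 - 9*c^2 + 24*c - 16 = (c - 4)*(c^2 - 5*c + 4) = (c - 4)*(c - 1)*(c - 4)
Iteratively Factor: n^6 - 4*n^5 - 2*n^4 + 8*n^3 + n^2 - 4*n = (n)*(n^5 - 4*n^4 - 2*n^3 + 8*n^2 + n - 4) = n*(n + 1)*(n^4 - 5*n^3 + 3*n^2 + 5*n - 4) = n*(n - 1)*(n + 1)*(n^3 - 4*n^2 - n + 4) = n*(n - 4)*(n - 1)*(n + 1)*(n^2 - 1) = n*(n - 4)*(n - 1)*(n + 1)^2*(n - 1)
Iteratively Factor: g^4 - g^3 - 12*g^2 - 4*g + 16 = (g + 2)*(g^3 - 3*g^2 - 6*g + 8) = (g + 2)^2*(g^2 - 5*g + 4) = (g - 1)*(g + 2)^2*(g - 4)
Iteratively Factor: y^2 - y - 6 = (y + 2)*(y - 3)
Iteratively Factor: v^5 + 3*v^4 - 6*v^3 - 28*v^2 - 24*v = (v)*(v^4 + 3*v^3 - 6*v^2 - 28*v - 24) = v*(v + 2)*(v^3 + v^2 - 8*v - 12) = v*(v - 3)*(v + 2)*(v^2 + 4*v + 4) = v*(v - 3)*(v + 2)^2*(v + 2)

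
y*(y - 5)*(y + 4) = y^3 - y^2 - 20*y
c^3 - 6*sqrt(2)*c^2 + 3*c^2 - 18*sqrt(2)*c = c*(c + 3)*(c - 6*sqrt(2))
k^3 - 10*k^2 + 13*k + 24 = (k - 8)*(k - 3)*(k + 1)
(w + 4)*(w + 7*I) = w^2 + 4*w + 7*I*w + 28*I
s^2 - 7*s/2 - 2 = (s - 4)*(s + 1/2)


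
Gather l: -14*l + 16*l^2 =16*l^2 - 14*l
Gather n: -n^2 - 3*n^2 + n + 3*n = -4*n^2 + 4*n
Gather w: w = w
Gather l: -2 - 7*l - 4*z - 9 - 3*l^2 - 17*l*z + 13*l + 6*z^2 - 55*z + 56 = -3*l^2 + l*(6 - 17*z) + 6*z^2 - 59*z + 45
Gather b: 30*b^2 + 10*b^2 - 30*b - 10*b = 40*b^2 - 40*b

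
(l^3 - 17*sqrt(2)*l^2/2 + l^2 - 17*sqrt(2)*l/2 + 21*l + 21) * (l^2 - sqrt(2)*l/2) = l^5 - 9*sqrt(2)*l^4 + l^4 - 9*sqrt(2)*l^3 + 59*l^3/2 - 21*sqrt(2)*l^2/2 + 59*l^2/2 - 21*sqrt(2)*l/2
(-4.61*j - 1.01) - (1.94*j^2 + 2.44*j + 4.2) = -1.94*j^2 - 7.05*j - 5.21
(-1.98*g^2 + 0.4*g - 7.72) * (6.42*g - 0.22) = -12.7116*g^3 + 3.0036*g^2 - 49.6504*g + 1.6984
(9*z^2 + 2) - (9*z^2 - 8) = 10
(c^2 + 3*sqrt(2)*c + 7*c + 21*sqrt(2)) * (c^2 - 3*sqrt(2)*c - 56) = c^4 + 7*c^3 - 74*c^2 - 518*c - 168*sqrt(2)*c - 1176*sqrt(2)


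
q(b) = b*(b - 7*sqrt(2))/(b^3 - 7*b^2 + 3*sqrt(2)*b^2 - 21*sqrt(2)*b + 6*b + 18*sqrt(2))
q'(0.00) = -0.39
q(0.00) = 0.00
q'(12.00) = 0.01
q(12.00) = 0.02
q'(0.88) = -23.60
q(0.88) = -2.52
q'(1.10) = -33.97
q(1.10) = 3.70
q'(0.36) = -0.87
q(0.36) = -0.21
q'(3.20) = -0.03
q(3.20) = 0.47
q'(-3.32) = -1.33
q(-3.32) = 1.18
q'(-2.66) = -0.47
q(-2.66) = 0.67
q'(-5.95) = -0.39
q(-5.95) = -0.67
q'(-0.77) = -0.19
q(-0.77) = 0.20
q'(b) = b*(b - 7*sqrt(2))*(-3*b^2 - 6*sqrt(2)*b + 14*b - 6 + 21*sqrt(2))/(b^3 - 7*b^2 + 3*sqrt(2)*b^2 - 21*sqrt(2)*b + 6*b + 18*sqrt(2))^2 + b/(b^3 - 7*b^2 + 3*sqrt(2)*b^2 - 21*sqrt(2)*b + 6*b + 18*sqrt(2)) + (b - 7*sqrt(2))/(b^3 - 7*b^2 + 3*sqrt(2)*b^2 - 21*sqrt(2)*b + 6*b + 18*sqrt(2)) = (-b^4 + 14*sqrt(2)*b^3 - 70*sqrt(2)*b^2 + 48*b^2 + 36*sqrt(2)*b - 252)/(b^6 - 14*b^5 + 6*sqrt(2)*b^5 - 84*sqrt(2)*b^4 + 79*b^4 - 336*b^3 + 366*sqrt(2)*b^3 - 504*sqrt(2)*b^2 + 1134*b^2 - 1512*b + 216*sqrt(2)*b + 648)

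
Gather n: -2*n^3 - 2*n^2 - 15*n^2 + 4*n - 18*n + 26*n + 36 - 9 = -2*n^3 - 17*n^2 + 12*n + 27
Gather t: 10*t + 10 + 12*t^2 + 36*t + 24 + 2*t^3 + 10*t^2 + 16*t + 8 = 2*t^3 + 22*t^2 + 62*t + 42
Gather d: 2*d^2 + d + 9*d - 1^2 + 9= 2*d^2 + 10*d + 8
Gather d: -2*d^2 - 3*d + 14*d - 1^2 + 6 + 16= -2*d^2 + 11*d + 21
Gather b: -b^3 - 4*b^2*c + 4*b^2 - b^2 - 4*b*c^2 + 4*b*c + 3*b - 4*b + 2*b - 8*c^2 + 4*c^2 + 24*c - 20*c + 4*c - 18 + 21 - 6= -b^3 + b^2*(3 - 4*c) + b*(-4*c^2 + 4*c + 1) - 4*c^2 + 8*c - 3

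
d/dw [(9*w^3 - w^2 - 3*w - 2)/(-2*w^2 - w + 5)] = (-18*w^4 - 18*w^3 + 130*w^2 - 18*w - 17)/(4*w^4 + 4*w^3 - 19*w^2 - 10*w + 25)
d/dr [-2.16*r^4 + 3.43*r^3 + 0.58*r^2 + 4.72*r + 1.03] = -8.64*r^3 + 10.29*r^2 + 1.16*r + 4.72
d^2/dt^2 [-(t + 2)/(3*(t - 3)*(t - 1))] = 2*(-t^3 - 6*t^2 + 33*t - 38)/(3*(t^6 - 12*t^5 + 57*t^4 - 136*t^3 + 171*t^2 - 108*t + 27))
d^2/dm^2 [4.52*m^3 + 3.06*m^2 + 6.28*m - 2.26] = 27.12*m + 6.12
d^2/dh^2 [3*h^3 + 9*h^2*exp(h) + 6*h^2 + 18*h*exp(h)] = 9*h^2*exp(h) + 54*h*exp(h) + 18*h + 54*exp(h) + 12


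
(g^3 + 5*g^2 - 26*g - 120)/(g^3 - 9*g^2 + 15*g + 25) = (g^2 + 10*g + 24)/(g^2 - 4*g - 5)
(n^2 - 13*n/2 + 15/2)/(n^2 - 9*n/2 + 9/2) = (n - 5)/(n - 3)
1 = 1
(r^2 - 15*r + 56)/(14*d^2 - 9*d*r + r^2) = (r^2 - 15*r + 56)/(14*d^2 - 9*d*r + r^2)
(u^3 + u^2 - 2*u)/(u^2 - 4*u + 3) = u*(u + 2)/(u - 3)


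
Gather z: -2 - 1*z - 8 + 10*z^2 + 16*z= 10*z^2 + 15*z - 10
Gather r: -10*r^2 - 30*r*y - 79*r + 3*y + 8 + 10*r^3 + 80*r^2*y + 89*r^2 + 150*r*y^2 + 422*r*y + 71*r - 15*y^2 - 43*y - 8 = 10*r^3 + r^2*(80*y + 79) + r*(150*y^2 + 392*y - 8) - 15*y^2 - 40*y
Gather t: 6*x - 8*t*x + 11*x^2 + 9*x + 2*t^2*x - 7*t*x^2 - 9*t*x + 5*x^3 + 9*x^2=2*t^2*x + t*(-7*x^2 - 17*x) + 5*x^3 + 20*x^2 + 15*x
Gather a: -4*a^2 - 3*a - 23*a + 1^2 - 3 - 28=-4*a^2 - 26*a - 30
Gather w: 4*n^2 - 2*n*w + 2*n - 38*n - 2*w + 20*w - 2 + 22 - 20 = 4*n^2 - 36*n + w*(18 - 2*n)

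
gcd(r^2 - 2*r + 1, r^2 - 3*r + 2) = r - 1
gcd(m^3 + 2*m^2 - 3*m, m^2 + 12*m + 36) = 1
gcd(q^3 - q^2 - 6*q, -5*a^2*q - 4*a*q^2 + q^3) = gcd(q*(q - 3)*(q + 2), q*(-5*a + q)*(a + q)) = q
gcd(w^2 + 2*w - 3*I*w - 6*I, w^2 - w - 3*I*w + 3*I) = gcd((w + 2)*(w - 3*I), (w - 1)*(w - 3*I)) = w - 3*I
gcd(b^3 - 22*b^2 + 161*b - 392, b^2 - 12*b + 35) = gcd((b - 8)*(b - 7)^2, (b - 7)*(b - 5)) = b - 7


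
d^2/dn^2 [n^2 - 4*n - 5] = 2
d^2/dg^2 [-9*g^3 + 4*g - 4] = -54*g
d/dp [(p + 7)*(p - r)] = 2*p - r + 7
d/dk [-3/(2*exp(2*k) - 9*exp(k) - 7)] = (12*exp(k) - 27)*exp(k)/(-2*exp(2*k) + 9*exp(k) + 7)^2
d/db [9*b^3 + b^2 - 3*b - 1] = 27*b^2 + 2*b - 3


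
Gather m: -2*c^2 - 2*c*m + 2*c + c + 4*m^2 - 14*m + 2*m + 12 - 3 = -2*c^2 + 3*c + 4*m^2 + m*(-2*c - 12) + 9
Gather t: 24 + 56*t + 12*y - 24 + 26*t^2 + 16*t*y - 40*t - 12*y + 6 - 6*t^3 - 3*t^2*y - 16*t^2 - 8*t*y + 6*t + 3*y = -6*t^3 + t^2*(10 - 3*y) + t*(8*y + 22) + 3*y + 6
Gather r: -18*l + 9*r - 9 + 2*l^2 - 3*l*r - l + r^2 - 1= 2*l^2 - 19*l + r^2 + r*(9 - 3*l) - 10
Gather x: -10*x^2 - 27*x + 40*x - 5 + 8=-10*x^2 + 13*x + 3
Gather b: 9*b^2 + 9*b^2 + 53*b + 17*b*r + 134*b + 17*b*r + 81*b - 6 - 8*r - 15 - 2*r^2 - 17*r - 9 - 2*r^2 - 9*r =18*b^2 + b*(34*r + 268) - 4*r^2 - 34*r - 30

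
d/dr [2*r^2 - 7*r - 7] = 4*r - 7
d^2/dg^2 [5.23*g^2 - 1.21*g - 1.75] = 10.4600000000000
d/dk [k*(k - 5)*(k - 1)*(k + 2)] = 4*k^3 - 12*k^2 - 14*k + 10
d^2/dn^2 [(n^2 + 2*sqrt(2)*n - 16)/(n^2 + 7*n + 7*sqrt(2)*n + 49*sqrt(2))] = 2*(-5*sqrt(2)*n^3 - 7*n^3 - 147*sqrt(2)*n^2 - 48*n^2 - 924*n - 336*sqrt(2)*n - 2156*sqrt(2) + 1078)/(n^6 + 21*n^5 + 21*sqrt(2)*n^5 + 441*n^4 + 441*sqrt(2)*n^4 + 3773*sqrt(2)*n^3 + 6517*n^3 + 21609*sqrt(2)*n^2 + 43218*n^2 + 100842*n + 100842*sqrt(2)*n + 235298*sqrt(2))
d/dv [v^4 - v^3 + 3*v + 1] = 4*v^3 - 3*v^2 + 3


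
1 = 1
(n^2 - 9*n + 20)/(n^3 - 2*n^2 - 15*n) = (n - 4)/(n*(n + 3))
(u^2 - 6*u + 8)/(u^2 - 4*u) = (u - 2)/u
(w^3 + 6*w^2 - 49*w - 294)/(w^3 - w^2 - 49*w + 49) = (w + 6)/(w - 1)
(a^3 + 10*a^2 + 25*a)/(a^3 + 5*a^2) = (a + 5)/a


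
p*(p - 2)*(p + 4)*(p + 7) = p^4 + 9*p^3 + 6*p^2 - 56*p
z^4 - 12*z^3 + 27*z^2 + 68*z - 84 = (z - 7)*(z - 6)*(z - 1)*(z + 2)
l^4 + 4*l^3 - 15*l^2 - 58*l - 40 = (l - 4)*(l + 1)*(l + 2)*(l + 5)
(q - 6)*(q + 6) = q^2 - 36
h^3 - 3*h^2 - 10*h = h*(h - 5)*(h + 2)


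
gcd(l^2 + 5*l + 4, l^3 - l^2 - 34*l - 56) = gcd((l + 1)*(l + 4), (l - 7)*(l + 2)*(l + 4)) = l + 4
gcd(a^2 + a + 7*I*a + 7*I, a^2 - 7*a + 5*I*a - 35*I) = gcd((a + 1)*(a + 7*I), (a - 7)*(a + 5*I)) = 1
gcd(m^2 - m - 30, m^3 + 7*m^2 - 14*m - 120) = m + 5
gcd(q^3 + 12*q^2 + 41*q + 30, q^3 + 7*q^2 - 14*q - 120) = q^2 + 11*q + 30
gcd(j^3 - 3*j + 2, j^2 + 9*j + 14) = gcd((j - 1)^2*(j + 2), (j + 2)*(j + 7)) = j + 2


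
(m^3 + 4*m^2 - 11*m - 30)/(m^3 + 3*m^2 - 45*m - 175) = (m^2 - m - 6)/(m^2 - 2*m - 35)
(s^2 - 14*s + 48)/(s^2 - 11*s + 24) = (s - 6)/(s - 3)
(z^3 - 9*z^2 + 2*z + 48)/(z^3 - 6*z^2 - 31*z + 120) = (z + 2)/(z + 5)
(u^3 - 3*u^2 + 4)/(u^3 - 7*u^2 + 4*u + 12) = (u - 2)/(u - 6)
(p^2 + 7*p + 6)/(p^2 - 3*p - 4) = (p + 6)/(p - 4)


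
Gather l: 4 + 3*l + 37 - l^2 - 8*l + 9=-l^2 - 5*l + 50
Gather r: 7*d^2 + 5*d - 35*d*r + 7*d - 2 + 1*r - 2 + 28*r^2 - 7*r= 7*d^2 + 12*d + 28*r^2 + r*(-35*d - 6) - 4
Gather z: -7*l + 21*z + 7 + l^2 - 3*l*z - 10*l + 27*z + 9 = l^2 - 17*l + z*(48 - 3*l) + 16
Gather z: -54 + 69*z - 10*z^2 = -10*z^2 + 69*z - 54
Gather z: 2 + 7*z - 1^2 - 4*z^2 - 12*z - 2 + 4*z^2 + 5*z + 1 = 0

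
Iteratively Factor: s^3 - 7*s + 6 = (s + 3)*(s^2 - 3*s + 2) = (s - 1)*(s + 3)*(s - 2)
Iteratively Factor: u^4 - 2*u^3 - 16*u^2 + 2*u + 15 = (u - 1)*(u^3 - u^2 - 17*u - 15) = (u - 1)*(u + 3)*(u^2 - 4*u - 5) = (u - 5)*(u - 1)*(u + 3)*(u + 1)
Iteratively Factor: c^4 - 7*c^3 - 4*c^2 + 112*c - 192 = (c + 4)*(c^3 - 11*c^2 + 40*c - 48) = (c - 4)*(c + 4)*(c^2 - 7*c + 12) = (c - 4)^2*(c + 4)*(c - 3)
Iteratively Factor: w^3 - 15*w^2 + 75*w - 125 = (w - 5)*(w^2 - 10*w + 25) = (w - 5)^2*(w - 5)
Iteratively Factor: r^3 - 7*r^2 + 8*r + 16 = (r + 1)*(r^2 - 8*r + 16) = (r - 4)*(r + 1)*(r - 4)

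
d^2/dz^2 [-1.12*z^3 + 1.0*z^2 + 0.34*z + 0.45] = 2.0 - 6.72*z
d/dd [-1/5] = 0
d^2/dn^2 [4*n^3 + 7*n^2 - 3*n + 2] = 24*n + 14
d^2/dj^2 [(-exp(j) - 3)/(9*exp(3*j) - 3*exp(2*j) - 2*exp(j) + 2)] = (-324*exp(6*j) - 2106*exp(5*j) + 810*exp(4*j) + 240*exp(3*j) + 396*exp(2*j) - 88*exp(j) - 16)*exp(j)/(729*exp(9*j) - 729*exp(8*j) - 243*exp(7*j) + 783*exp(6*j) - 270*exp(5*j) - 198*exp(4*j) + 172*exp(3*j) - 12*exp(2*j) - 24*exp(j) + 8)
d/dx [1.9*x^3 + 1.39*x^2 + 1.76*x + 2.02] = 5.7*x^2 + 2.78*x + 1.76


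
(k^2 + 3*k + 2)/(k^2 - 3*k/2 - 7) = 2*(k + 1)/(2*k - 7)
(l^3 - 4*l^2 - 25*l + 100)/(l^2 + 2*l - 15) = (l^2 - 9*l + 20)/(l - 3)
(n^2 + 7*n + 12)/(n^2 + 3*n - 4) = (n + 3)/(n - 1)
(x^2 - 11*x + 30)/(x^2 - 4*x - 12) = (x - 5)/(x + 2)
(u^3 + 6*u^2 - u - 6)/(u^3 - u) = (u + 6)/u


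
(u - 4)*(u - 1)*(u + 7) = u^3 + 2*u^2 - 31*u + 28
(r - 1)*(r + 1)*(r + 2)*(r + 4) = r^4 + 6*r^3 + 7*r^2 - 6*r - 8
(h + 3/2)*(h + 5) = h^2 + 13*h/2 + 15/2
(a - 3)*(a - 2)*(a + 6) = a^3 + a^2 - 24*a + 36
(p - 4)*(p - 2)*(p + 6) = p^3 - 28*p + 48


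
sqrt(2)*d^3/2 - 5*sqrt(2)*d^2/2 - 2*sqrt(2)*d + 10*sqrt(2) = (d - 5)*(d - 2)*(sqrt(2)*d/2 + sqrt(2))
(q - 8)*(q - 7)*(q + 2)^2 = q^4 - 11*q^3 + 164*q + 224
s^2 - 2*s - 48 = (s - 8)*(s + 6)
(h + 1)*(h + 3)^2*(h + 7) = h^4 + 14*h^3 + 64*h^2 + 114*h + 63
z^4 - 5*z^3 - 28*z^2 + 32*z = z*(z - 8)*(z - 1)*(z + 4)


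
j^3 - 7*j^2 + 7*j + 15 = (j - 5)*(j - 3)*(j + 1)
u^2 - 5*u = u*(u - 5)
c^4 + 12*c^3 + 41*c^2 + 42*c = c*(c + 2)*(c + 3)*(c + 7)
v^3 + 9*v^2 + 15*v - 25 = (v - 1)*(v + 5)^2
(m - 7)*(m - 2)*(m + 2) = m^3 - 7*m^2 - 4*m + 28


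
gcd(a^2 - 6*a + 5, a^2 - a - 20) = a - 5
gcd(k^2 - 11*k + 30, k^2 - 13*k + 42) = k - 6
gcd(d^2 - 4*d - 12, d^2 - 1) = 1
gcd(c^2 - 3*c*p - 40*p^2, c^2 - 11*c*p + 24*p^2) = -c + 8*p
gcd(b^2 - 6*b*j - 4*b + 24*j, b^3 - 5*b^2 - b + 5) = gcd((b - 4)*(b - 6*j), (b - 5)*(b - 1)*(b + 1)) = 1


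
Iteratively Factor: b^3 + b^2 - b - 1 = (b + 1)*(b^2 - 1) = (b - 1)*(b + 1)*(b + 1)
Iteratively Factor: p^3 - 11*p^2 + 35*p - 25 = (p - 1)*(p^2 - 10*p + 25) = (p - 5)*(p - 1)*(p - 5)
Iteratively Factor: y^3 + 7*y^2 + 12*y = (y + 4)*(y^2 + 3*y) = (y + 3)*(y + 4)*(y)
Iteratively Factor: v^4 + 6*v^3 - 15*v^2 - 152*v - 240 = (v + 4)*(v^3 + 2*v^2 - 23*v - 60) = (v - 5)*(v + 4)*(v^2 + 7*v + 12) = (v - 5)*(v + 3)*(v + 4)*(v + 4)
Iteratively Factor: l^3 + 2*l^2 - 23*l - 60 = (l - 5)*(l^2 + 7*l + 12) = (l - 5)*(l + 4)*(l + 3)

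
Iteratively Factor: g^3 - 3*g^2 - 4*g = (g - 4)*(g^2 + g) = g*(g - 4)*(g + 1)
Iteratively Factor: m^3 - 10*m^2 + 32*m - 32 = (m - 2)*(m^2 - 8*m + 16) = (m - 4)*(m - 2)*(m - 4)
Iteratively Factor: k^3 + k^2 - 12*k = (k - 3)*(k^2 + 4*k) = (k - 3)*(k + 4)*(k)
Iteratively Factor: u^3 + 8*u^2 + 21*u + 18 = (u + 3)*(u^2 + 5*u + 6) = (u + 3)^2*(u + 2)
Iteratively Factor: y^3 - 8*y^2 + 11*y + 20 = (y - 5)*(y^2 - 3*y - 4) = (y - 5)*(y + 1)*(y - 4)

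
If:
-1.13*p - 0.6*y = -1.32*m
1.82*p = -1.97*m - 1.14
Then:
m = 0.235929566814303*y - 0.278319109862807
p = -0.255374311331965*y - 0.325116128335314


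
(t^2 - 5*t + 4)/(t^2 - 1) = (t - 4)/(t + 1)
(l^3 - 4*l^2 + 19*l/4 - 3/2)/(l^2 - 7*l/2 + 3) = l - 1/2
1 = 1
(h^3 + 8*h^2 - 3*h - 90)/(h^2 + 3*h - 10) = (h^2 + 3*h - 18)/(h - 2)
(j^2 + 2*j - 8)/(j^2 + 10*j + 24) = (j - 2)/(j + 6)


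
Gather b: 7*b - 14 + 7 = 7*b - 7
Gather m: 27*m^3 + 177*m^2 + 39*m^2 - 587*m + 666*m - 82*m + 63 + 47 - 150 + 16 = 27*m^3 + 216*m^2 - 3*m - 24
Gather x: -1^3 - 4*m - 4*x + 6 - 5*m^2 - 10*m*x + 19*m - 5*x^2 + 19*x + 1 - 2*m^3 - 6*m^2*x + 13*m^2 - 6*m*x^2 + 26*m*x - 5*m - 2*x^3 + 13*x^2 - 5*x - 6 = -2*m^3 + 8*m^2 + 10*m - 2*x^3 + x^2*(8 - 6*m) + x*(-6*m^2 + 16*m + 10)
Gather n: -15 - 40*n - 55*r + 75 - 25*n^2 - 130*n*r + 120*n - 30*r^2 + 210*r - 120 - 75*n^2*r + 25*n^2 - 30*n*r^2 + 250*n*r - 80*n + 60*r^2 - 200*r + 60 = -75*n^2*r + n*(-30*r^2 + 120*r) + 30*r^2 - 45*r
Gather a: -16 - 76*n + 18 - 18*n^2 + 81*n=-18*n^2 + 5*n + 2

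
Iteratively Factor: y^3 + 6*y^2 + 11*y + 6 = (y + 3)*(y^2 + 3*y + 2) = (y + 2)*(y + 3)*(y + 1)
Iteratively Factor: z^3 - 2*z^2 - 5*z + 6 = (z + 2)*(z^2 - 4*z + 3) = (z - 3)*(z + 2)*(z - 1)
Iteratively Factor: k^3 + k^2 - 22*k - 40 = (k + 4)*(k^2 - 3*k - 10) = (k - 5)*(k + 4)*(k + 2)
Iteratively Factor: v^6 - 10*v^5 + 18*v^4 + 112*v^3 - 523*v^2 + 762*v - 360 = (v - 5)*(v^5 - 5*v^4 - 7*v^3 + 77*v^2 - 138*v + 72) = (v - 5)*(v - 3)*(v^4 - 2*v^3 - 13*v^2 + 38*v - 24) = (v - 5)*(v - 3)*(v + 4)*(v^3 - 6*v^2 + 11*v - 6) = (v - 5)*(v - 3)*(v - 1)*(v + 4)*(v^2 - 5*v + 6) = (v - 5)*(v - 3)^2*(v - 1)*(v + 4)*(v - 2)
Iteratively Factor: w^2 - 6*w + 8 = (w - 4)*(w - 2)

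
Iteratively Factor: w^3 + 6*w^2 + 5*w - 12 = (w + 3)*(w^2 + 3*w - 4) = (w - 1)*(w + 3)*(w + 4)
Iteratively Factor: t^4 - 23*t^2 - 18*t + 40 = (t - 1)*(t^3 + t^2 - 22*t - 40) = (t - 1)*(t + 4)*(t^2 - 3*t - 10) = (t - 1)*(t + 2)*(t + 4)*(t - 5)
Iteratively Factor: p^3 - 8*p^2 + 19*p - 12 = (p - 1)*(p^2 - 7*p + 12) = (p - 3)*(p - 1)*(p - 4)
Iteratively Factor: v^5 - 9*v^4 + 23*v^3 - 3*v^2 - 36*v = (v + 1)*(v^4 - 10*v^3 + 33*v^2 - 36*v) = (v - 3)*(v + 1)*(v^3 - 7*v^2 + 12*v) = (v - 4)*(v - 3)*(v + 1)*(v^2 - 3*v) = v*(v - 4)*(v - 3)*(v + 1)*(v - 3)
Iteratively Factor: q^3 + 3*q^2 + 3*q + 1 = (q + 1)*(q^2 + 2*q + 1) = (q + 1)^2*(q + 1)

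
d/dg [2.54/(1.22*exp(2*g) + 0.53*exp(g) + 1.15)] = (-6.1976*exp(g) - 1.3462)*exp(g)/(1.22*exp(2*g) + 0.53*exp(g) + 1.15)^2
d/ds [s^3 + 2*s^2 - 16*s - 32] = 3*s^2 + 4*s - 16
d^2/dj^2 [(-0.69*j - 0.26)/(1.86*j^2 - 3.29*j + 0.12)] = (-(0.69*j + 0.26)*(3.72*j - 3.29)*(7.44*j - 6.58) + (7.7004*j - 3.573)*(1.86*j^2 - 3.29*j + 0.12))/(1.86*j^2 - 3.29*j + 0.12)^3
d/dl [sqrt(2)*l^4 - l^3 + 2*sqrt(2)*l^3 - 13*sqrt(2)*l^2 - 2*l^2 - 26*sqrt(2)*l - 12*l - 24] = 4*sqrt(2)*l^3 - 3*l^2 + 6*sqrt(2)*l^2 - 26*sqrt(2)*l - 4*l - 26*sqrt(2) - 12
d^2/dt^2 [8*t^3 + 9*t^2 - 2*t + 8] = 48*t + 18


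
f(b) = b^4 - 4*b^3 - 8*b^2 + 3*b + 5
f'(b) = 4*b^3 - 12*b^2 - 16*b + 3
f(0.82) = 0.33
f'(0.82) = -15.98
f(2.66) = -68.85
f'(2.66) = -49.18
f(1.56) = -19.05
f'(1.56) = -35.98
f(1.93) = -33.89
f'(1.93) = -43.82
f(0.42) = 4.58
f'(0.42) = -5.54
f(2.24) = -48.20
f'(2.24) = -48.09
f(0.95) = -1.98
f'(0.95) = -19.60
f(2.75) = -73.25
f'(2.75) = -48.56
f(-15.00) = 62285.00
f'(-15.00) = -15957.00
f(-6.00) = 1859.00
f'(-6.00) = -1197.00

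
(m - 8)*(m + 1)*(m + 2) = m^3 - 5*m^2 - 22*m - 16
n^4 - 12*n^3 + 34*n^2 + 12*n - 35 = (n - 7)*(n - 5)*(n - 1)*(n + 1)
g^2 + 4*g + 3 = (g + 1)*(g + 3)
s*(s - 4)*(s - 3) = s^3 - 7*s^2 + 12*s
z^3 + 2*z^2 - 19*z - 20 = (z - 4)*(z + 1)*(z + 5)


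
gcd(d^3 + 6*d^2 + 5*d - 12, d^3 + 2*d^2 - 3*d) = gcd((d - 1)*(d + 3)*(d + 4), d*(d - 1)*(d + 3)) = d^2 + 2*d - 3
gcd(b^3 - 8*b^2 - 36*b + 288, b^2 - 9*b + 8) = b - 8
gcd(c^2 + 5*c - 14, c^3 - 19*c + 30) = c - 2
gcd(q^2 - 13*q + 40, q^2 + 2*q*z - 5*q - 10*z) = q - 5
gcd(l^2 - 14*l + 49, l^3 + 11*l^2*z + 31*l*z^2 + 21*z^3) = 1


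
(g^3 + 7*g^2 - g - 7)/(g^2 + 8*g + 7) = g - 1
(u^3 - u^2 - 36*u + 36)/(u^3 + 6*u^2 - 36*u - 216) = (u - 1)/(u + 6)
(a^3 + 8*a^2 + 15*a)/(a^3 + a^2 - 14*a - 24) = a*(a + 5)/(a^2 - 2*a - 8)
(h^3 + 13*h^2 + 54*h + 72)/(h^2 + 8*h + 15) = (h^2 + 10*h + 24)/(h + 5)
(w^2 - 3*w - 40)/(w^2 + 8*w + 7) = (w^2 - 3*w - 40)/(w^2 + 8*w + 7)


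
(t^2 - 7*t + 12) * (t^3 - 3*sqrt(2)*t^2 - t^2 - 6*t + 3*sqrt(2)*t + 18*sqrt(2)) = t^5 - 8*t^4 - 3*sqrt(2)*t^4 + 13*t^3 + 24*sqrt(2)*t^3 - 39*sqrt(2)*t^2 + 30*t^2 - 90*sqrt(2)*t - 72*t + 216*sqrt(2)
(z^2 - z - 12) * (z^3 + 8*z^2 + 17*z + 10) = z^5 + 7*z^4 - 3*z^3 - 103*z^2 - 214*z - 120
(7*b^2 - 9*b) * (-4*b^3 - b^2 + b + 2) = -28*b^5 + 29*b^4 + 16*b^3 + 5*b^2 - 18*b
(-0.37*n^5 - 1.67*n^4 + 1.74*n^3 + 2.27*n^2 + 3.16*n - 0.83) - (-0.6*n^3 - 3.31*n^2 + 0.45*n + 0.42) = -0.37*n^5 - 1.67*n^4 + 2.34*n^3 + 5.58*n^2 + 2.71*n - 1.25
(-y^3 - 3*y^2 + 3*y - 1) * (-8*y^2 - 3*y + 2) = 8*y^5 + 27*y^4 - 17*y^3 - 7*y^2 + 9*y - 2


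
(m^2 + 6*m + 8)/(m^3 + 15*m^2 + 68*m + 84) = (m + 4)/(m^2 + 13*m + 42)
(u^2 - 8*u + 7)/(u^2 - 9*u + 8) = (u - 7)/(u - 8)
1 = 1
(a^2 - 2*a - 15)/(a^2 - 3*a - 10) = (a + 3)/(a + 2)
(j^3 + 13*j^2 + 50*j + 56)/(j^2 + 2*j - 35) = (j^2 + 6*j + 8)/(j - 5)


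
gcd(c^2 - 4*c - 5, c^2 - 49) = 1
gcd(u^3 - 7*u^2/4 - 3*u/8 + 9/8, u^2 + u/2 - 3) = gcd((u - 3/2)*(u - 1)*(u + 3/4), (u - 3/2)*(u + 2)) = u - 3/2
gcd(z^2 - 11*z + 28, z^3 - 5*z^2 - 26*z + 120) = z - 4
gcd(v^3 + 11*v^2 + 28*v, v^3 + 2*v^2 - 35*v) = v^2 + 7*v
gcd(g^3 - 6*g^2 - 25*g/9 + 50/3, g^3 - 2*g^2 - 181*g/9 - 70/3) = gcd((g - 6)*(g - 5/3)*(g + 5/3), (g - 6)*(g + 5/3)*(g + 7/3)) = g^2 - 13*g/3 - 10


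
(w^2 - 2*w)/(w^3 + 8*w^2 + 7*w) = (w - 2)/(w^2 + 8*w + 7)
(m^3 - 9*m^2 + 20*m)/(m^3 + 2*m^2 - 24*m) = (m - 5)/(m + 6)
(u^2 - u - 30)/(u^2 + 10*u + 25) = (u - 6)/(u + 5)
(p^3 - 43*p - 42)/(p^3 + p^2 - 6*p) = (p^3 - 43*p - 42)/(p*(p^2 + p - 6))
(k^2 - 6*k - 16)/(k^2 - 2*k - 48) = (k + 2)/(k + 6)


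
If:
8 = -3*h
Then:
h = -8/3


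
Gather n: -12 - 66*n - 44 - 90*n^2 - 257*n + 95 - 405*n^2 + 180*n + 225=-495*n^2 - 143*n + 264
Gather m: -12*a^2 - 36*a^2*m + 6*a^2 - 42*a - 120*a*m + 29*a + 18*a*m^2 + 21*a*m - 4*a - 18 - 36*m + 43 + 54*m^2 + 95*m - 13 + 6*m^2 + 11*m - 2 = -6*a^2 - 17*a + m^2*(18*a + 60) + m*(-36*a^2 - 99*a + 70) + 10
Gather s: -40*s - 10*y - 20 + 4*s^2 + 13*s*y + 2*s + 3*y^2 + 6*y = 4*s^2 + s*(13*y - 38) + 3*y^2 - 4*y - 20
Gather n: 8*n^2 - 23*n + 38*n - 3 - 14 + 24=8*n^2 + 15*n + 7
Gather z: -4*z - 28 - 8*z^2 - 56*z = -8*z^2 - 60*z - 28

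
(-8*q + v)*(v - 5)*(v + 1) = -8*q*v^2 + 32*q*v + 40*q + v^3 - 4*v^2 - 5*v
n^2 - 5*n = n*(n - 5)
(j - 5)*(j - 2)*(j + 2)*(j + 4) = j^4 - j^3 - 24*j^2 + 4*j + 80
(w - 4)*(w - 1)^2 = w^3 - 6*w^2 + 9*w - 4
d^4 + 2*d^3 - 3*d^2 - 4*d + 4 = (d - 1)^2*(d + 2)^2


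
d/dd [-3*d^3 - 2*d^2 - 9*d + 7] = -9*d^2 - 4*d - 9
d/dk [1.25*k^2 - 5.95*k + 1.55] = 2.5*k - 5.95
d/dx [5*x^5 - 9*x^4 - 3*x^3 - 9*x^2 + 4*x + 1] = 25*x^4 - 36*x^3 - 9*x^2 - 18*x + 4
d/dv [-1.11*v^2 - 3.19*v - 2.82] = -2.22*v - 3.19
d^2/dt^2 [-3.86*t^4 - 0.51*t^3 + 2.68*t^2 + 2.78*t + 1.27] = -46.32*t^2 - 3.06*t + 5.36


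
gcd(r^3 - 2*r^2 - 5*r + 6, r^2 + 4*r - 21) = r - 3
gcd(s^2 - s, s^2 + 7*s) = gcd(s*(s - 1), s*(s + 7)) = s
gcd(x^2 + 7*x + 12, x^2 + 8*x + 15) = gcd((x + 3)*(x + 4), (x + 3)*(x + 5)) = x + 3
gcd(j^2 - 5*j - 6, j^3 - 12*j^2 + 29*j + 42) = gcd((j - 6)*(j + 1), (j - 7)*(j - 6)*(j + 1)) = j^2 - 5*j - 6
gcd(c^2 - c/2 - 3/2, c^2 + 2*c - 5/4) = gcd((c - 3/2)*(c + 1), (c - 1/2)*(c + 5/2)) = 1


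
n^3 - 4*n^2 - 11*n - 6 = (n - 6)*(n + 1)^2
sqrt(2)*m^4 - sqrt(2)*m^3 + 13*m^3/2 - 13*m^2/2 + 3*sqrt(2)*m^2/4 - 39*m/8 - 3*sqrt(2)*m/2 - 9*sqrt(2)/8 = (m - 3/2)*(m + 1/2)*(m + 3*sqrt(2))*(sqrt(2)*m + 1/2)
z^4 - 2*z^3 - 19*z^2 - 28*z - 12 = (z - 6)*(z + 1)^2*(z + 2)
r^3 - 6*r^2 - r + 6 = (r - 6)*(r - 1)*(r + 1)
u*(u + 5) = u^2 + 5*u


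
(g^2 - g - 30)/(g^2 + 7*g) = (g^2 - g - 30)/(g*(g + 7))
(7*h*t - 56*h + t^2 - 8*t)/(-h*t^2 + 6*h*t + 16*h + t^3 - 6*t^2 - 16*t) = (7*h + t)/(-h*t - 2*h + t^2 + 2*t)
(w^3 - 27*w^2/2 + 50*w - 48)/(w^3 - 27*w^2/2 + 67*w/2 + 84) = (2*w^2 - 11*w + 12)/(2*w^2 - 11*w - 21)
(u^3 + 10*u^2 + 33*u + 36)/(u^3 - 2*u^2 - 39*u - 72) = (u + 4)/(u - 8)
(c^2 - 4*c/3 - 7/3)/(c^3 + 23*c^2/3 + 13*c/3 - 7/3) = (3*c - 7)/(3*c^2 + 20*c - 7)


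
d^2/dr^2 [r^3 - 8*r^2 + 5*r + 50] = 6*r - 16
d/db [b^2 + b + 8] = 2*b + 1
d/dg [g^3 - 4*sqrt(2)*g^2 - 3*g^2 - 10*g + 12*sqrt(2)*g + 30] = 3*g^2 - 8*sqrt(2)*g - 6*g - 10 + 12*sqrt(2)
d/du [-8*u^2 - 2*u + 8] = -16*u - 2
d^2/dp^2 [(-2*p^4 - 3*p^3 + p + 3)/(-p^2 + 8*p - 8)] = 2*(2*p^6 - 48*p^5 + 432*p^4 - 857*p^3 + 183*p^2 + 672*p - 232)/(p^6 - 24*p^5 + 216*p^4 - 896*p^3 + 1728*p^2 - 1536*p + 512)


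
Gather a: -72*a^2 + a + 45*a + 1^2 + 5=-72*a^2 + 46*a + 6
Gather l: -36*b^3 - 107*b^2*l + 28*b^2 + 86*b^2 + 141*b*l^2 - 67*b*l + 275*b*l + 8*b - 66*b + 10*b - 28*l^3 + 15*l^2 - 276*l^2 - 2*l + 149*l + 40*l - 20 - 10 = -36*b^3 + 114*b^2 - 48*b - 28*l^3 + l^2*(141*b - 261) + l*(-107*b^2 + 208*b + 187) - 30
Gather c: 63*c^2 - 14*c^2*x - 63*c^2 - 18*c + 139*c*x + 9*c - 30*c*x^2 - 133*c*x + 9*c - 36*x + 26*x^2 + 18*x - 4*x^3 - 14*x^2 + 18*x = -14*c^2*x + c*(-30*x^2 + 6*x) - 4*x^3 + 12*x^2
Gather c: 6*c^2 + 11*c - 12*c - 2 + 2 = 6*c^2 - c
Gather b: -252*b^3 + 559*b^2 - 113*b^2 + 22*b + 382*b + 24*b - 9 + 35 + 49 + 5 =-252*b^3 + 446*b^2 + 428*b + 80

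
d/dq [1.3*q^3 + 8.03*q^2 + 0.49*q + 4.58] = 3.9*q^2 + 16.06*q + 0.49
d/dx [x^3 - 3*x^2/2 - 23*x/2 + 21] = 3*x^2 - 3*x - 23/2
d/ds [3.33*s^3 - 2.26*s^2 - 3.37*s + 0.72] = 9.99*s^2 - 4.52*s - 3.37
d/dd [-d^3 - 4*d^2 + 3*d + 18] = -3*d^2 - 8*d + 3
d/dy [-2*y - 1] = -2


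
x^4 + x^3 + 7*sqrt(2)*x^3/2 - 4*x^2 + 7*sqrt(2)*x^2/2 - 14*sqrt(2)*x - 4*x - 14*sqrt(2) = (x - 2)*(x + 1)*(x + 2)*(x + 7*sqrt(2)/2)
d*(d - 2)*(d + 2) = d^3 - 4*d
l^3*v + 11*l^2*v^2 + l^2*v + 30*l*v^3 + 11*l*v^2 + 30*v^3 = (l + 5*v)*(l + 6*v)*(l*v + v)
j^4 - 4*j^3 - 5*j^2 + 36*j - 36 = (j - 3)*(j - 2)^2*(j + 3)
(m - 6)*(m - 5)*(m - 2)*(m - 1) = m^4 - 14*m^3 + 65*m^2 - 112*m + 60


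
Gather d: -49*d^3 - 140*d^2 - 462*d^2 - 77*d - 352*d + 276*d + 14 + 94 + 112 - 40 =-49*d^3 - 602*d^2 - 153*d + 180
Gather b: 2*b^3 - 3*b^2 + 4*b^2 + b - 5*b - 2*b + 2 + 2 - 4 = 2*b^3 + b^2 - 6*b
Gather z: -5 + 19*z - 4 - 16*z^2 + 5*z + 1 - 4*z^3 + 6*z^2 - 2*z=-4*z^3 - 10*z^2 + 22*z - 8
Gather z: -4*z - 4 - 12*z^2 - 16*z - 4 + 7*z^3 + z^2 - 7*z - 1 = 7*z^3 - 11*z^2 - 27*z - 9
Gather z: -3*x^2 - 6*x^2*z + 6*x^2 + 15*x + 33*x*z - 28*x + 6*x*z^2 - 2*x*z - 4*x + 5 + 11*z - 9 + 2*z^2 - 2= 3*x^2 - 17*x + z^2*(6*x + 2) + z*(-6*x^2 + 31*x + 11) - 6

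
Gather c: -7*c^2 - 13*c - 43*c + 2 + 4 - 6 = -7*c^2 - 56*c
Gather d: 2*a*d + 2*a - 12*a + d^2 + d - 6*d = -10*a + d^2 + d*(2*a - 5)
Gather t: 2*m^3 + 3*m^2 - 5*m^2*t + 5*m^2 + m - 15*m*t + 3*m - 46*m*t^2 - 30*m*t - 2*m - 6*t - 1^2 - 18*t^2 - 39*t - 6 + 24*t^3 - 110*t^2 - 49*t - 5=2*m^3 + 8*m^2 + 2*m + 24*t^3 + t^2*(-46*m - 128) + t*(-5*m^2 - 45*m - 94) - 12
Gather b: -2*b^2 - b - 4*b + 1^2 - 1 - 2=-2*b^2 - 5*b - 2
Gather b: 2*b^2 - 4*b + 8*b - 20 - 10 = 2*b^2 + 4*b - 30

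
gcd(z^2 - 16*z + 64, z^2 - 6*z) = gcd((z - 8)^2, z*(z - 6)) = 1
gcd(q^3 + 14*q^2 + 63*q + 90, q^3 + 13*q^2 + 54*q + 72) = q^2 + 9*q + 18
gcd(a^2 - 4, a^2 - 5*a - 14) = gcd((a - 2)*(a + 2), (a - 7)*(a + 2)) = a + 2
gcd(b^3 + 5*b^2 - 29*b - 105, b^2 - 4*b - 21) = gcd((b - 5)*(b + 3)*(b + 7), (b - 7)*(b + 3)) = b + 3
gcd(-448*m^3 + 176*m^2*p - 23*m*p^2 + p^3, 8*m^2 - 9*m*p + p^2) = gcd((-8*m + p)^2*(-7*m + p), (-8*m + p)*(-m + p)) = -8*m + p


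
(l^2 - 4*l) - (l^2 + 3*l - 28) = 28 - 7*l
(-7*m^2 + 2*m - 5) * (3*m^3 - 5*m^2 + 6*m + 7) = -21*m^5 + 41*m^4 - 67*m^3 - 12*m^2 - 16*m - 35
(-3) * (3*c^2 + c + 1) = -9*c^2 - 3*c - 3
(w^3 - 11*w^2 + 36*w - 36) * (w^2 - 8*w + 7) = w^5 - 19*w^4 + 131*w^3 - 401*w^2 + 540*w - 252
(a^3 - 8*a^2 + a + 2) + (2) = a^3 - 8*a^2 + a + 4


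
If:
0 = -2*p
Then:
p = 0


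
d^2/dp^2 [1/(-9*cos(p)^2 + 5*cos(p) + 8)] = (-324*sin(p)^4 + 475*sin(p)^2 - 515*cos(p)/4 + 135*cos(3*p)/4 + 43)/(9*sin(p)^2 + 5*cos(p) - 1)^3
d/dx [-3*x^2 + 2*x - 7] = 2 - 6*x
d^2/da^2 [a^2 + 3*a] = 2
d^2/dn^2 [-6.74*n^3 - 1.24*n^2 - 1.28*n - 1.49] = -40.44*n - 2.48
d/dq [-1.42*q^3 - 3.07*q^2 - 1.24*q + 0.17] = -4.26*q^2 - 6.14*q - 1.24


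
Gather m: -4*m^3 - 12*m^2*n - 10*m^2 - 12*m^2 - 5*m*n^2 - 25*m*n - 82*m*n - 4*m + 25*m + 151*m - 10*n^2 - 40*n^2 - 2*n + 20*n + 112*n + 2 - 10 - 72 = -4*m^3 + m^2*(-12*n - 22) + m*(-5*n^2 - 107*n + 172) - 50*n^2 + 130*n - 80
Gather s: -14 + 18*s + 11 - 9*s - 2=9*s - 5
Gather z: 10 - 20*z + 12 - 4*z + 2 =24 - 24*z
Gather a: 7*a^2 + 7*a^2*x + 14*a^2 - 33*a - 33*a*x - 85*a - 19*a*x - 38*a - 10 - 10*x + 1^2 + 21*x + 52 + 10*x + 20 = a^2*(7*x + 21) + a*(-52*x - 156) + 21*x + 63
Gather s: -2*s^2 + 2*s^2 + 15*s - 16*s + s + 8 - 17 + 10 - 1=0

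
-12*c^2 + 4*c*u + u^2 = (-2*c + u)*(6*c + u)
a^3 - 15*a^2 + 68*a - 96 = (a - 8)*(a - 4)*(a - 3)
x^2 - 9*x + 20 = (x - 5)*(x - 4)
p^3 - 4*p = p*(p - 2)*(p + 2)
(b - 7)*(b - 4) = b^2 - 11*b + 28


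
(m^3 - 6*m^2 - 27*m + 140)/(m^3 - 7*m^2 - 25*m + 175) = (m - 4)/(m - 5)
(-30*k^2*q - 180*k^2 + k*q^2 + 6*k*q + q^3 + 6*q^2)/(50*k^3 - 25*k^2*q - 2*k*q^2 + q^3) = (6*k*q + 36*k + q^2 + 6*q)/(-10*k^2 + 3*k*q + q^2)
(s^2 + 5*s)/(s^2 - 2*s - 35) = s/(s - 7)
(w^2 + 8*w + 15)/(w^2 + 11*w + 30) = (w + 3)/(w + 6)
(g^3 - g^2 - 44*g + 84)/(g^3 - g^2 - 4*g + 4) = (g^2 + g - 42)/(g^2 + g - 2)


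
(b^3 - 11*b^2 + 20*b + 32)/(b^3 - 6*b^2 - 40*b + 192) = (b + 1)/(b + 6)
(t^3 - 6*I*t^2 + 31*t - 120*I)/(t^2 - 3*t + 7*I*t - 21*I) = (t^3 - 6*I*t^2 + 31*t - 120*I)/(t^2 + t*(-3 + 7*I) - 21*I)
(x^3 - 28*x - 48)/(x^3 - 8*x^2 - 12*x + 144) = (x + 2)/(x - 6)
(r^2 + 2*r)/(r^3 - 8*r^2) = (r + 2)/(r*(r - 8))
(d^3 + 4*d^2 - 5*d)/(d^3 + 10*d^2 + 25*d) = (d - 1)/(d + 5)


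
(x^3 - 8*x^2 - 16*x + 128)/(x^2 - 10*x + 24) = (x^2 - 4*x - 32)/(x - 6)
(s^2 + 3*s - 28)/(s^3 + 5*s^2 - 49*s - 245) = (s - 4)/(s^2 - 2*s - 35)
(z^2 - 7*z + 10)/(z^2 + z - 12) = (z^2 - 7*z + 10)/(z^2 + z - 12)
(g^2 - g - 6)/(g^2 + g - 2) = (g - 3)/(g - 1)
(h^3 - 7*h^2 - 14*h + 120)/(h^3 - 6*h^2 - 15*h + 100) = (h - 6)/(h - 5)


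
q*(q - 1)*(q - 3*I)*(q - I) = q^4 - q^3 - 4*I*q^3 - 3*q^2 + 4*I*q^2 + 3*q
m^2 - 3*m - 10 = (m - 5)*(m + 2)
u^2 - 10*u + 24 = (u - 6)*(u - 4)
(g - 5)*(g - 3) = g^2 - 8*g + 15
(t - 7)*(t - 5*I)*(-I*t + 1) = -I*t^3 - 4*t^2 + 7*I*t^2 + 28*t - 5*I*t + 35*I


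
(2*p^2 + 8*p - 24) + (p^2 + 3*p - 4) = 3*p^2 + 11*p - 28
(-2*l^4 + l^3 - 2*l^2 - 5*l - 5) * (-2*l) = 4*l^5 - 2*l^4 + 4*l^3 + 10*l^2 + 10*l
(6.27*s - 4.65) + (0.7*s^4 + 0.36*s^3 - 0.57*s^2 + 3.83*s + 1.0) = 0.7*s^4 + 0.36*s^3 - 0.57*s^2 + 10.1*s - 3.65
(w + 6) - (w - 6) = 12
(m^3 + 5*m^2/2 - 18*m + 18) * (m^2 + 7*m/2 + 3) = m^5 + 6*m^4 - 25*m^3/4 - 75*m^2/2 + 9*m + 54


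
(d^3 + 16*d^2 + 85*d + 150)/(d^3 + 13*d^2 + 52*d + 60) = (d + 5)/(d + 2)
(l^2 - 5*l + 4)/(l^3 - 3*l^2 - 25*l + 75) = (l^2 - 5*l + 4)/(l^3 - 3*l^2 - 25*l + 75)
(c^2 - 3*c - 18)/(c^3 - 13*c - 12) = (c - 6)/(c^2 - 3*c - 4)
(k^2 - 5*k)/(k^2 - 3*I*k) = (k - 5)/(k - 3*I)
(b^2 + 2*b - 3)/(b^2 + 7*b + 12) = (b - 1)/(b + 4)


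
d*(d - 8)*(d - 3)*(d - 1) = d^4 - 12*d^3 + 35*d^2 - 24*d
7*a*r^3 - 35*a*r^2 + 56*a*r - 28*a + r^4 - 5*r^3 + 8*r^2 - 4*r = (7*a + r)*(r - 2)^2*(r - 1)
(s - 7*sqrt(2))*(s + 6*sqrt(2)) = s^2 - sqrt(2)*s - 84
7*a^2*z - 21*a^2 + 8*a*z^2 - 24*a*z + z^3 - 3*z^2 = (a + z)*(7*a + z)*(z - 3)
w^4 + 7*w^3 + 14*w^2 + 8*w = w*(w + 1)*(w + 2)*(w + 4)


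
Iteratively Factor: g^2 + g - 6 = (g + 3)*(g - 2)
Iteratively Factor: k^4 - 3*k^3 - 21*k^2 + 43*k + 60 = (k - 3)*(k^3 - 21*k - 20) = (k - 3)*(k + 4)*(k^2 - 4*k - 5) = (k - 3)*(k + 1)*(k + 4)*(k - 5)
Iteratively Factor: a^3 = (a)*(a^2) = a^2*(a)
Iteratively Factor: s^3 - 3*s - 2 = (s - 2)*(s^2 + 2*s + 1) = (s - 2)*(s + 1)*(s + 1)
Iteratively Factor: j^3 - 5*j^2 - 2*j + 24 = (j - 3)*(j^2 - 2*j - 8) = (j - 3)*(j + 2)*(j - 4)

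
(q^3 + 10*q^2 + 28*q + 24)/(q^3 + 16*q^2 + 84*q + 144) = (q^2 + 4*q + 4)/(q^2 + 10*q + 24)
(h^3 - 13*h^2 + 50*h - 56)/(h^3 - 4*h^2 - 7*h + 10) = (h^3 - 13*h^2 + 50*h - 56)/(h^3 - 4*h^2 - 7*h + 10)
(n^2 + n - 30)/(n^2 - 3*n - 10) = (n + 6)/(n + 2)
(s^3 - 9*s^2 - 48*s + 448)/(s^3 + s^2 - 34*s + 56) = (s^2 - 16*s + 64)/(s^2 - 6*s + 8)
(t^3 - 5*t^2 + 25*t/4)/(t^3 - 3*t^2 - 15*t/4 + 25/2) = t/(t + 2)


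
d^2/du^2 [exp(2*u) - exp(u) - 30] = (4*exp(u) - 1)*exp(u)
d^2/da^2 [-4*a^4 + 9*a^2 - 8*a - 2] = 18 - 48*a^2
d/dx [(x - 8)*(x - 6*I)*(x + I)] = 3*x^2 + x*(-16 - 10*I) + 6 + 40*I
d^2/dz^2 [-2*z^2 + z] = -4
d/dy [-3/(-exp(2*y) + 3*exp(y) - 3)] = (9 - 6*exp(y))*exp(y)/(exp(2*y) - 3*exp(y) + 3)^2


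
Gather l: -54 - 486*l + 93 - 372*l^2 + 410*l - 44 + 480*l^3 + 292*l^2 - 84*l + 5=480*l^3 - 80*l^2 - 160*l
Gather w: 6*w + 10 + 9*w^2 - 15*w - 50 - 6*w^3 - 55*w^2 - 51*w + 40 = -6*w^3 - 46*w^2 - 60*w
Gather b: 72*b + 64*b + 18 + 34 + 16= 136*b + 68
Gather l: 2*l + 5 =2*l + 5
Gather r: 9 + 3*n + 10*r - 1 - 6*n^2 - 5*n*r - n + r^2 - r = -6*n^2 + 2*n + r^2 + r*(9 - 5*n) + 8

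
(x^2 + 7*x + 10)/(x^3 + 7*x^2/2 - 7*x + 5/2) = 2*(x + 2)/(2*x^2 - 3*x + 1)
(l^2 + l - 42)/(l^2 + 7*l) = (l - 6)/l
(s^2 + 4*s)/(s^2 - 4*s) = (s + 4)/(s - 4)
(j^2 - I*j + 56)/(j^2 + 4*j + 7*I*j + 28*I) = (j - 8*I)/(j + 4)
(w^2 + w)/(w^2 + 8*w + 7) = w/(w + 7)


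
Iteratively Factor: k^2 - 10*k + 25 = (k - 5)*(k - 5)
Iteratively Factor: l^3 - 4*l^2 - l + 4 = (l - 1)*(l^2 - 3*l - 4) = (l - 4)*(l - 1)*(l + 1)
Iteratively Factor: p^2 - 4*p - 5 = (p + 1)*(p - 5)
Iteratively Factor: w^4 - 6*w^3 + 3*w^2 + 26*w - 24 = (w - 4)*(w^3 - 2*w^2 - 5*w + 6) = (w - 4)*(w - 3)*(w^2 + w - 2) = (w - 4)*(w - 3)*(w + 2)*(w - 1)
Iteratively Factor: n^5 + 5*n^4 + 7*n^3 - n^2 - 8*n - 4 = (n + 1)*(n^4 + 4*n^3 + 3*n^2 - 4*n - 4) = (n + 1)*(n + 2)*(n^3 + 2*n^2 - n - 2) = (n + 1)^2*(n + 2)*(n^2 + n - 2) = (n + 1)^2*(n + 2)^2*(n - 1)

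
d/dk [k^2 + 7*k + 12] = 2*k + 7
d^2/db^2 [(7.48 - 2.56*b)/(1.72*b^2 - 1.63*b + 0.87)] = (-(2.56*b - 7.48)*(3.44*b - 1.63)*(6.88*b - 3.26) + (26.4192*b - 34.0768)*(1.72*b^2 - 1.63*b + 0.87))/(1.72*b^2 - 1.63*b + 0.87)^3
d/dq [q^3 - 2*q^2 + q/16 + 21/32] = 3*q^2 - 4*q + 1/16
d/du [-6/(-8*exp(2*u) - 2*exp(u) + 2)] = (-24*exp(u) - 3)*exp(u)/(4*exp(2*u) + exp(u) - 1)^2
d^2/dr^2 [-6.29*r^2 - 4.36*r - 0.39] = -12.5800000000000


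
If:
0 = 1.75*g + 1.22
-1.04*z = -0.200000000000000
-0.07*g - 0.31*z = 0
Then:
No Solution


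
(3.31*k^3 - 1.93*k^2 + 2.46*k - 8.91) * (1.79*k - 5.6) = 5.9249*k^4 - 21.9907*k^3 + 15.2114*k^2 - 29.7249*k + 49.896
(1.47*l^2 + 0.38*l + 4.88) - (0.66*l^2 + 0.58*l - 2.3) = 0.81*l^2 - 0.2*l + 7.18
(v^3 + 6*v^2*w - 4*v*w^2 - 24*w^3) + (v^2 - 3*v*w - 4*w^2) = v^3 + 6*v^2*w + v^2 - 4*v*w^2 - 3*v*w - 24*w^3 - 4*w^2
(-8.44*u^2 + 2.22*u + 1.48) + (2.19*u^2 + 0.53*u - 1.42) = -6.25*u^2 + 2.75*u + 0.0600000000000001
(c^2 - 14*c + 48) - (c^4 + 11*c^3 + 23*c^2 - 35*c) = -c^4 - 11*c^3 - 22*c^2 + 21*c + 48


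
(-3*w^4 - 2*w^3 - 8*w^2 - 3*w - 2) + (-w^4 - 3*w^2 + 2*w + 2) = -4*w^4 - 2*w^3 - 11*w^2 - w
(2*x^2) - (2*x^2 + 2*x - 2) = 2 - 2*x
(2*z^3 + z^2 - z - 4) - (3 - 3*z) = 2*z^3 + z^2 + 2*z - 7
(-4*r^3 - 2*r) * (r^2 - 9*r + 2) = -4*r^5 + 36*r^4 - 10*r^3 + 18*r^2 - 4*r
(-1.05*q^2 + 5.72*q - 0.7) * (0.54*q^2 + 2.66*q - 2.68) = -0.567*q^4 + 0.2958*q^3 + 17.6512*q^2 - 17.1916*q + 1.876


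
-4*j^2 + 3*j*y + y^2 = (-j + y)*(4*j + y)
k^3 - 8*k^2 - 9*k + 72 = (k - 8)*(k - 3)*(k + 3)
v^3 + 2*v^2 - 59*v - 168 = (v - 8)*(v + 3)*(v + 7)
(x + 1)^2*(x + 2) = x^3 + 4*x^2 + 5*x + 2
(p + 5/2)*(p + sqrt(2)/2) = p^2 + sqrt(2)*p/2 + 5*p/2 + 5*sqrt(2)/4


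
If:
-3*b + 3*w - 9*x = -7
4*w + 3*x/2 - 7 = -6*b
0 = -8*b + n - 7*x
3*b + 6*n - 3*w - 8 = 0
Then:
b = -1051/636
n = 607/159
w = 703/212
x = 129/53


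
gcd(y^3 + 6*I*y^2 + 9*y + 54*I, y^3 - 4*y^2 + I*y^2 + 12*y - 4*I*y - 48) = y - 3*I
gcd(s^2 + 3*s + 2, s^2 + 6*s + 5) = s + 1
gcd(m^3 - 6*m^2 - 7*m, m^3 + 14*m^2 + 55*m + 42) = m + 1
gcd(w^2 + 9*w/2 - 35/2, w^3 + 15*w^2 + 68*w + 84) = w + 7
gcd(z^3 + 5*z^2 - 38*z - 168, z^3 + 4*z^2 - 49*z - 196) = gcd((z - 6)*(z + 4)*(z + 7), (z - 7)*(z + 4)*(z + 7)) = z^2 + 11*z + 28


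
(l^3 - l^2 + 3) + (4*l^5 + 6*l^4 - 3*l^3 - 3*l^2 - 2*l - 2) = 4*l^5 + 6*l^4 - 2*l^3 - 4*l^2 - 2*l + 1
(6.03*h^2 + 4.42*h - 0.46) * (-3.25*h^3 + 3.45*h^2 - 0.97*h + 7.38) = -19.5975*h^5 + 6.4385*h^4 + 10.8949*h^3 + 38.627*h^2 + 33.0658*h - 3.3948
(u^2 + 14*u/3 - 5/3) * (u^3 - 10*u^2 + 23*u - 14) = u^5 - 16*u^4/3 - 76*u^3/3 + 110*u^2 - 311*u/3 + 70/3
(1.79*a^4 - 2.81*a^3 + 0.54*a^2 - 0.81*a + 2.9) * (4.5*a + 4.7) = 8.055*a^5 - 4.232*a^4 - 10.777*a^3 - 1.107*a^2 + 9.243*a + 13.63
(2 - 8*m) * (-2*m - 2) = 16*m^2 + 12*m - 4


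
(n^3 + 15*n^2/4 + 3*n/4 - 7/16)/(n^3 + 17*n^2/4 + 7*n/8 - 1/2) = (n + 7/2)/(n + 4)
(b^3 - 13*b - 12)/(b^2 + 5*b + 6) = (b^2 - 3*b - 4)/(b + 2)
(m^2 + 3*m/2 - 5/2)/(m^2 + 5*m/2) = (m - 1)/m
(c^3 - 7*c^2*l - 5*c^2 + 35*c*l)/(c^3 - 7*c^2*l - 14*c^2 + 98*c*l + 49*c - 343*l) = c*(c - 5)/(c^2 - 14*c + 49)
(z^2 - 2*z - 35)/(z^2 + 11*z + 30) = (z - 7)/(z + 6)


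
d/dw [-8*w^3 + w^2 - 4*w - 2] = -24*w^2 + 2*w - 4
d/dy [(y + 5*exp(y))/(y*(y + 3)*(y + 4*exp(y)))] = (y*(y + 3)*(y + 4*exp(y))*(5*exp(y) + 1) - y*(y + 3)*(y + 5*exp(y))*(4*exp(y) + 1) - y*(y + 4*exp(y))*(y + 5*exp(y)) - (y + 3)*(y + 4*exp(y))*(y + 5*exp(y)))/(y^2*(y + 3)^2*(y + 4*exp(y))^2)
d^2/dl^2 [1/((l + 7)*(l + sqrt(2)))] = 2*((l + 7)^2 + (l + 7)*(l + sqrt(2)) + (l + sqrt(2))^2)/((l + 7)^3*(l + sqrt(2))^3)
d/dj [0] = 0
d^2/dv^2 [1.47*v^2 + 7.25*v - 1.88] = 2.94000000000000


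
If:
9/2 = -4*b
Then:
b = -9/8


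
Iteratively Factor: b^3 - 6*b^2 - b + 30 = (b - 5)*(b^2 - b - 6) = (b - 5)*(b - 3)*(b + 2)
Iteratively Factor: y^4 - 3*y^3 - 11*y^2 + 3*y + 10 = (y - 1)*(y^3 - 2*y^2 - 13*y - 10) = (y - 1)*(y + 2)*(y^2 - 4*y - 5) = (y - 1)*(y + 1)*(y + 2)*(y - 5)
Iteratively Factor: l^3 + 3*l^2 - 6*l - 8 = (l + 4)*(l^2 - l - 2) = (l - 2)*(l + 4)*(l + 1)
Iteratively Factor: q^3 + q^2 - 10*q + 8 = (q - 2)*(q^2 + 3*q - 4) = (q - 2)*(q + 4)*(q - 1)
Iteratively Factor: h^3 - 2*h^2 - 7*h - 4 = (h + 1)*(h^2 - 3*h - 4) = (h - 4)*(h + 1)*(h + 1)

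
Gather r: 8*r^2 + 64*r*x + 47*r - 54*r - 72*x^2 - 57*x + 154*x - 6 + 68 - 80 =8*r^2 + r*(64*x - 7) - 72*x^2 + 97*x - 18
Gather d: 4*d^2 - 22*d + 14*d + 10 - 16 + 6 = 4*d^2 - 8*d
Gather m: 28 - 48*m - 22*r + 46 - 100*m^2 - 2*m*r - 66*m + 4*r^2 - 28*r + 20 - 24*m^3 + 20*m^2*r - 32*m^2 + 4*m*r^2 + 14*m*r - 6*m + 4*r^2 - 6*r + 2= -24*m^3 + m^2*(20*r - 132) + m*(4*r^2 + 12*r - 120) + 8*r^2 - 56*r + 96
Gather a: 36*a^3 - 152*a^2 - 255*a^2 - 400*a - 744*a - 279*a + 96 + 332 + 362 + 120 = 36*a^3 - 407*a^2 - 1423*a + 910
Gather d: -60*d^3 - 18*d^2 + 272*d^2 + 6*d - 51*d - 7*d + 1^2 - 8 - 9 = -60*d^3 + 254*d^2 - 52*d - 16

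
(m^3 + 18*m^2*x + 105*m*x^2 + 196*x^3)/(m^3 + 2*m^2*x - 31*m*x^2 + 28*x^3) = (m^2 + 11*m*x + 28*x^2)/(m^2 - 5*m*x + 4*x^2)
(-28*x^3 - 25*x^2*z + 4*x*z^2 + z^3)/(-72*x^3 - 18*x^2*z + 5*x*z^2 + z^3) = (7*x^2 + 8*x*z + z^2)/(18*x^2 + 9*x*z + z^2)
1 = 1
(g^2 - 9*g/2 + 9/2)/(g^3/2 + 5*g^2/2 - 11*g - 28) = (2*g^2 - 9*g + 9)/(g^3 + 5*g^2 - 22*g - 56)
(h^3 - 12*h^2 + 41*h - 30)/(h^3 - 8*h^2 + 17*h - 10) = (h - 6)/(h - 2)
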